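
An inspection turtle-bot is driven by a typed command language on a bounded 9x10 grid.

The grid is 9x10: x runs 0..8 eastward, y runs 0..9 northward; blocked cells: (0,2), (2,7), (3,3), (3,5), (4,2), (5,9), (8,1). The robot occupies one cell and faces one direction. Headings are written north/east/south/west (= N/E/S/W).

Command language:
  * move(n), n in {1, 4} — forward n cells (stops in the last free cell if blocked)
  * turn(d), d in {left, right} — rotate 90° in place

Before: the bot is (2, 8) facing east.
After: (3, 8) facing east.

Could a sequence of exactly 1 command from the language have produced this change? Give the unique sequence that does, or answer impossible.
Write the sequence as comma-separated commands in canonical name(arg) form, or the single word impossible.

key: still facing E — the one step turns nothing
start: (2, 8) facing east
step 1 (move(1)): (3, 8) facing east
no rival 1-sequence matches.

move(1)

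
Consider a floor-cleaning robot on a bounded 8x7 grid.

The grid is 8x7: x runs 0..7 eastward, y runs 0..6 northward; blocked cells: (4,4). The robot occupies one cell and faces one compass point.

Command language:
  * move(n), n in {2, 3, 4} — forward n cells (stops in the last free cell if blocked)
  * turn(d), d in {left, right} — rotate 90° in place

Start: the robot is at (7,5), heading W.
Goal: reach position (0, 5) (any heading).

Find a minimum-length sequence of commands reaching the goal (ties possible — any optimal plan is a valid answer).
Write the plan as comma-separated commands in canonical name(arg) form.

move(4), move(4)

t0: at (7,5), heading W
step 1 (move(4)): at (3,5), heading W
step 2 (move(4)): at (0,5), heading W
minimal: 2 command(s), checked below 2.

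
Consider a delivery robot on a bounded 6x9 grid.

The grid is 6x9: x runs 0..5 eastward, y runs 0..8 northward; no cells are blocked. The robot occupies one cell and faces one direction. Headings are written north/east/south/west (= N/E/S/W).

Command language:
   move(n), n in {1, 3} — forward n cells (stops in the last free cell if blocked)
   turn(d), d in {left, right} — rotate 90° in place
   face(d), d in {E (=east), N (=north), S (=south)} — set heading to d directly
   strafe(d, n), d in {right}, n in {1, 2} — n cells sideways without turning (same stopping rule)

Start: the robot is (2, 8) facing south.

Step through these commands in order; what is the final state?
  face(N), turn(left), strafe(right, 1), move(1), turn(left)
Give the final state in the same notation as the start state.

(1, 8) facing south

from: (2, 8) facing south
step 1 (face(N)): (2, 8) facing north
step 2 (turn(left)): (2, 8) facing west
step 3 (strafe(right, 1)): (2, 8) facing west
step 4 (move(1)): (1, 8) facing west
step 5 (turn(left)): (1, 8) facing south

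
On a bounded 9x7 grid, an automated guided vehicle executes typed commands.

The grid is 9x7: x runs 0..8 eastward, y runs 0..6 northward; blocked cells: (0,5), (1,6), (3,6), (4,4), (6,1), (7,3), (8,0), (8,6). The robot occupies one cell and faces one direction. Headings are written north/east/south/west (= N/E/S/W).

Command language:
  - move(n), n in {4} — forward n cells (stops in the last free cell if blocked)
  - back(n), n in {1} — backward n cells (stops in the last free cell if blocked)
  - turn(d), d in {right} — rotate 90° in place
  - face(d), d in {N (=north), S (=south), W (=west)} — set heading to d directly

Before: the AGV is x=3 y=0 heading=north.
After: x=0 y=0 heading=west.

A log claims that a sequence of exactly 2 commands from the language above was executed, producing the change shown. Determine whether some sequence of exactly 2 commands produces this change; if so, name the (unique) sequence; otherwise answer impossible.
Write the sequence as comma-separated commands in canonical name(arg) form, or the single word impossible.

key: running move(4) before face(W) would end elsewhere — order is forced
begin: x=3 y=0 heading=north
step 1 (face(W)): x=3 y=0 heading=west
step 2 (move(4)): x=0 y=0 heading=west
no other 2-command option fits: unique.

face(W), move(4)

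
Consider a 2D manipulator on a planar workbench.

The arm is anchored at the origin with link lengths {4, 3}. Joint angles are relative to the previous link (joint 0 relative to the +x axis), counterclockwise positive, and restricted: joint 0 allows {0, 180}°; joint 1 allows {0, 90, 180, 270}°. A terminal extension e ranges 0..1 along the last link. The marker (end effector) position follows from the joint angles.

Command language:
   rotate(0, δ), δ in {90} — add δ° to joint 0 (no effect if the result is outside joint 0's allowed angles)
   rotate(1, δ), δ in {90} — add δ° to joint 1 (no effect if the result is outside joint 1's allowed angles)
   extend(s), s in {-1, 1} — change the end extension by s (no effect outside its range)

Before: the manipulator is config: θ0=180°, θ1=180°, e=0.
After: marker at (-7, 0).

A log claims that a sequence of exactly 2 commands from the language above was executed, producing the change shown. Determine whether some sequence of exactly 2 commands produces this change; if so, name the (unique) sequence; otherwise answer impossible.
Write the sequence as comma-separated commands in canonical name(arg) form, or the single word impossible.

initial: config: θ0=180°, θ1=180°, e=0
1. rotate(1, 90) → config: θ0=180°, θ1=270°, e=0
2. rotate(1, 90) → config: θ0=180°, θ1=0°, e=0
no other 2-command option fits: unique.

rotate(1, 90), rotate(1, 90)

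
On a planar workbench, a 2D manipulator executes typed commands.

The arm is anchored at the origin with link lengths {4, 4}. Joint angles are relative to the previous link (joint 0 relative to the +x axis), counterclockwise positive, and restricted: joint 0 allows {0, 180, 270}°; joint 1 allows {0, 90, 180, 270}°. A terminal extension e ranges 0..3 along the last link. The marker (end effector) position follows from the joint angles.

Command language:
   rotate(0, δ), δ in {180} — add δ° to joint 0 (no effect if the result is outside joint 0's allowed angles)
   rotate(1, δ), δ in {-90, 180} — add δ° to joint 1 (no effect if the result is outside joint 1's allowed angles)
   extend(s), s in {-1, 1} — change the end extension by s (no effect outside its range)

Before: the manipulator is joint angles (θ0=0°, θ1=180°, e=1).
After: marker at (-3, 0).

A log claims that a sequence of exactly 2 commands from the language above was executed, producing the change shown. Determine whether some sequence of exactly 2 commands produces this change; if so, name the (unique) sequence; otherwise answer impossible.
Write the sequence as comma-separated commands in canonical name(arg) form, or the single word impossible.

extend(1), extend(1)

initial: joint angles (θ0=0°, θ1=180°, e=1)
step 1 (extend(1)): joint angles (θ0=0°, θ1=180°, e=2)
step 2 (extend(1)): joint angles (θ0=0°, θ1=180°, e=3)
all 25 alternatives checked — unique.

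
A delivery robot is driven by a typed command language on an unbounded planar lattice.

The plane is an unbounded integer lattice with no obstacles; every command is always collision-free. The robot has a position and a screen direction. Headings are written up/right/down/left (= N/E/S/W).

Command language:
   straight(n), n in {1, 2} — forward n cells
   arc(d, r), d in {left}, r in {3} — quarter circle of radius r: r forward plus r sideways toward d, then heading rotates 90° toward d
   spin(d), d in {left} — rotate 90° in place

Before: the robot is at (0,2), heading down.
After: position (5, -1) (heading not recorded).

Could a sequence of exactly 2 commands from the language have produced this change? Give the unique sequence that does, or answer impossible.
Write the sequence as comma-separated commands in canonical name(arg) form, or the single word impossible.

key: running straight(2) before arc(left, 3) would end elsewhere — order is forced
initial: at (0,2), heading down
t=1 arc(left, 3) ⇒ at (3,-1), heading right
t=2 straight(2) ⇒ at (5,-1), heading right
all 16 alternatives checked — unique.

arc(left, 3), straight(2)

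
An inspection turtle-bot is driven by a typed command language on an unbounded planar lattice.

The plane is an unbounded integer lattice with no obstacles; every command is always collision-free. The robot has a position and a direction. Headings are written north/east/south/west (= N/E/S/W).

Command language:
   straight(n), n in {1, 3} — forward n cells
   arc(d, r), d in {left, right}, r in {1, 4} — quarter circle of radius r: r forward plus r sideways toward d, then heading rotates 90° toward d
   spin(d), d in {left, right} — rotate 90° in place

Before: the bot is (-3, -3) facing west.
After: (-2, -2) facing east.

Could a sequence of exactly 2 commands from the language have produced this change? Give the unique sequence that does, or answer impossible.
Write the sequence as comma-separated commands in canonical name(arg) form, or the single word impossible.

spin(right), arc(right, 1)

key: order matters: swapping spin(right) and arc(right, 1) lands elsewhere
t0: (-3, -3) facing west
1. spin(right) → (-3, -3) facing north
2. arc(right, 1) → (-2, -2) facing east
uniquely the one of 64 2-step routes that fits.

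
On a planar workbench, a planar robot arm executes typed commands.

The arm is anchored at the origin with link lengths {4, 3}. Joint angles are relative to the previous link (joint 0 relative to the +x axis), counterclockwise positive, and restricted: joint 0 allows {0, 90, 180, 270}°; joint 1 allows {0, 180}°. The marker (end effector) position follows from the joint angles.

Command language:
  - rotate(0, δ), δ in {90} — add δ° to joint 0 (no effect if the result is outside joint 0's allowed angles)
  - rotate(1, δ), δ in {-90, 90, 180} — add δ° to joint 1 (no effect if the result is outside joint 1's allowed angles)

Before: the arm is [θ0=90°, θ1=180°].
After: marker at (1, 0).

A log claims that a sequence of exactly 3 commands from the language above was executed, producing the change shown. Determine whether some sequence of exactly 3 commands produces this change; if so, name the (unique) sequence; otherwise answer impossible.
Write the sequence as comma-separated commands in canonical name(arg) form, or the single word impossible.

t0: [θ0=90°, θ1=180°]
step 1 (rotate(0, 90)): [θ0=180°, θ1=180°]
step 2 (rotate(0, 90)): [θ0=270°, θ1=180°]
step 3 (rotate(0, 90)): [θ0=0°, θ1=180°]
all 64 alternatives checked — unique.

rotate(0, 90), rotate(0, 90), rotate(0, 90)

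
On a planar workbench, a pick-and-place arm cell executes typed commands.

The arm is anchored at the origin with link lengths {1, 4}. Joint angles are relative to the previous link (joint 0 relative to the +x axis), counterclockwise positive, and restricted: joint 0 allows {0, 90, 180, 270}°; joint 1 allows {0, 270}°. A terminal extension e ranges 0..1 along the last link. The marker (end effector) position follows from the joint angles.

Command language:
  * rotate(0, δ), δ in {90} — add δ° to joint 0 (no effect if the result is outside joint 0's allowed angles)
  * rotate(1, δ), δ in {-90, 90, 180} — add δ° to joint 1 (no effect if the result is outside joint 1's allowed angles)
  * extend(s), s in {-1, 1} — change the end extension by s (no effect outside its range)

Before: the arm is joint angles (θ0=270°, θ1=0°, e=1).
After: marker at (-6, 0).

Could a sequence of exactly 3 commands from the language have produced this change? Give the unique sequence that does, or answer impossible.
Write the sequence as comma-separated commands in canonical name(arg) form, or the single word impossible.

from: joint angles (θ0=270°, θ1=0°, e=1)
t=1 rotate(0, 90) ⇒ joint angles (θ0=0°, θ1=0°, e=1)
t=2 rotate(0, 90) ⇒ joint angles (θ0=90°, θ1=0°, e=1)
t=3 rotate(0, 90) ⇒ joint angles (θ0=180°, θ1=0°, e=1)
all 216 alternatives checked — unique.

rotate(0, 90), rotate(0, 90), rotate(0, 90)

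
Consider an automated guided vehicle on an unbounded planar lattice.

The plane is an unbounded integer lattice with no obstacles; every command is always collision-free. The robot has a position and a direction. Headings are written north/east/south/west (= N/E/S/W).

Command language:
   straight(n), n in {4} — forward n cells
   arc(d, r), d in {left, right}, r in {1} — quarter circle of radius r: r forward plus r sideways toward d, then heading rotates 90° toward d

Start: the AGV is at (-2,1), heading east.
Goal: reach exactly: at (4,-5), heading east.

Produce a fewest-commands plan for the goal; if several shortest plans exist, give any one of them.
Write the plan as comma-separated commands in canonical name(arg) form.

start: at (-2,1), heading east
1. arc(right, 1) → at (-1,0), heading south
2. straight(4) → at (-1,-4), heading south
3. arc(left, 1) → at (0,-5), heading east
4. straight(4) → at (4,-5), heading east
shorter routes all fall short; 4 is best.

arc(right, 1), straight(4), arc(left, 1), straight(4)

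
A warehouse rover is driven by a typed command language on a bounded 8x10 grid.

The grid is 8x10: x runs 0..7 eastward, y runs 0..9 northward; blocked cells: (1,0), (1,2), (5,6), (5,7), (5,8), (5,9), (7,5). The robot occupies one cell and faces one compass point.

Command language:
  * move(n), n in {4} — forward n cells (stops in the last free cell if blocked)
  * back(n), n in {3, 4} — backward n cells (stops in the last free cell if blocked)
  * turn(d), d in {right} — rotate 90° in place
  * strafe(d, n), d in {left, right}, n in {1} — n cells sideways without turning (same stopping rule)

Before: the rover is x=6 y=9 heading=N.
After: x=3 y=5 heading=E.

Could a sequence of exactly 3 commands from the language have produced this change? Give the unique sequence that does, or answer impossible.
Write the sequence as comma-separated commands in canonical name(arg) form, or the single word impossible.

key: order matters: swapping back(4) and back(3) lands elsewhere
start: x=6 y=9 heading=N
1. back(4) → x=6 y=5 heading=N
2. turn(right) → x=6 y=5 heading=E
3. back(3) → x=3 y=5 heading=E
uniquely the one of 216 3-step routes that fits.

back(4), turn(right), back(3)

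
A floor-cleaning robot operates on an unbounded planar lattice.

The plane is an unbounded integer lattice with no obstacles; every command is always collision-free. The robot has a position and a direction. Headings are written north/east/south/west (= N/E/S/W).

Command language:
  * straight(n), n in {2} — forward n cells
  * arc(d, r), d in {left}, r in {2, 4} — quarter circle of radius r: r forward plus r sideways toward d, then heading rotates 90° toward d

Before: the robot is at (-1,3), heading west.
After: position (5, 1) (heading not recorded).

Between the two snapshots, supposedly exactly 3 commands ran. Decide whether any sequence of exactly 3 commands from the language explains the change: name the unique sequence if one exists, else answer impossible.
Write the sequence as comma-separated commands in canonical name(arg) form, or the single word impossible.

arc(left, 2), arc(left, 4), arc(left, 4)

key: running arc(left, 4) before arc(left, 2) would end elsewhere — order is forced
start: at (-1,3), heading west
1. arc(left, 2) → at (-3,1), heading south
2. arc(left, 4) → at (1,-3), heading east
3. arc(left, 4) → at (5,1), heading north
all 27 alternatives checked — unique.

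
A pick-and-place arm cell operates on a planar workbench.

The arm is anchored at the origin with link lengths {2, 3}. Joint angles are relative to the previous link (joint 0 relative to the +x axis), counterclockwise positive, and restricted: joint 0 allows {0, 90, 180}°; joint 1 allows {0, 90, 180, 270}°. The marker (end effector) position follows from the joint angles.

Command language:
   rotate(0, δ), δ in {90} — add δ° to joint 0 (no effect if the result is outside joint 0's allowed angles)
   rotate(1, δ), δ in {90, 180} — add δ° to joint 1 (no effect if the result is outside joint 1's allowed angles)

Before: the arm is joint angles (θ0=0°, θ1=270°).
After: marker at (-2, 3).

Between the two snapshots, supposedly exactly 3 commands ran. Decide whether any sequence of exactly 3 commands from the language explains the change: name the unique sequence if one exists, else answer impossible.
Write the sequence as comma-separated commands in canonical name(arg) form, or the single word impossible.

initial: joint angles (θ0=0°, θ1=270°)
step 1 (rotate(0, 90)): joint angles (θ0=90°, θ1=270°)
step 2 (rotate(0, 90)): joint angles (θ0=180°, θ1=270°)
step 3 (rotate(0, 90)): joint angles (θ0=180°, θ1=270°)
uniquely the one of 27 3-step routes that fits.

rotate(0, 90), rotate(0, 90), rotate(0, 90)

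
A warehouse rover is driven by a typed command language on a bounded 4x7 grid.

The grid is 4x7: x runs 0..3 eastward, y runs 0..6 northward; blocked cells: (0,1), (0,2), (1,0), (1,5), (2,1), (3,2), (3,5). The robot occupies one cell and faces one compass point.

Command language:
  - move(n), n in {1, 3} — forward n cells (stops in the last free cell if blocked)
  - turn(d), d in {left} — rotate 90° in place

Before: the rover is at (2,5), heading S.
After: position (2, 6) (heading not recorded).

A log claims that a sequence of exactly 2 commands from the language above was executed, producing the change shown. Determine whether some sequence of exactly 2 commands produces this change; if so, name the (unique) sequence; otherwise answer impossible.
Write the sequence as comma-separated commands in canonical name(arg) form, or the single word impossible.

impossible

checked all 2-command options: none fits.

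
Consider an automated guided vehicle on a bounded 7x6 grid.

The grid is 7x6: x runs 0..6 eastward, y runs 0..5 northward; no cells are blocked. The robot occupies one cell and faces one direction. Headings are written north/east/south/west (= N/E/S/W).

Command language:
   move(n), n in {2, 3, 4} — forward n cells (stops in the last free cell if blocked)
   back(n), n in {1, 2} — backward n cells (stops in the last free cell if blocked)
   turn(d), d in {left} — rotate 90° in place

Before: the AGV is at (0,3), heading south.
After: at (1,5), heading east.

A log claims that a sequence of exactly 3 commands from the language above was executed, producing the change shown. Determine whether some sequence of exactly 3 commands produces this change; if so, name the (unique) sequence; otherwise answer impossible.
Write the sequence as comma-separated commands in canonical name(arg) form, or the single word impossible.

no 3-step route produces this change.

impossible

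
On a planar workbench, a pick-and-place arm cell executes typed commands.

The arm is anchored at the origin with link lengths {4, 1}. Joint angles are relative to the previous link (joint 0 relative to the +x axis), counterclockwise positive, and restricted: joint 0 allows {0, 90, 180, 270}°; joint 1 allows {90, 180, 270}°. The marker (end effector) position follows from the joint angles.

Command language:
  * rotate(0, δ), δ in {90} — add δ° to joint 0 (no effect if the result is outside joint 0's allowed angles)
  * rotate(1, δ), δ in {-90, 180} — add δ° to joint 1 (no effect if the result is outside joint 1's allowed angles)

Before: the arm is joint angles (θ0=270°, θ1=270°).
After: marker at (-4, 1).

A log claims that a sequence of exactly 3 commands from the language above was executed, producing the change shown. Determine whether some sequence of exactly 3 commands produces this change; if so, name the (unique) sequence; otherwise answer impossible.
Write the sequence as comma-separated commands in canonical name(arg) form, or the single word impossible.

rotate(0, 90), rotate(0, 90), rotate(0, 90)

start: joint angles (θ0=270°, θ1=270°)
1. rotate(0, 90) → joint angles (θ0=0°, θ1=270°)
2. rotate(0, 90) → joint angles (θ0=90°, θ1=270°)
3. rotate(0, 90) → joint angles (θ0=180°, θ1=270°)
uniquely the one of 27 3-step routes that fits.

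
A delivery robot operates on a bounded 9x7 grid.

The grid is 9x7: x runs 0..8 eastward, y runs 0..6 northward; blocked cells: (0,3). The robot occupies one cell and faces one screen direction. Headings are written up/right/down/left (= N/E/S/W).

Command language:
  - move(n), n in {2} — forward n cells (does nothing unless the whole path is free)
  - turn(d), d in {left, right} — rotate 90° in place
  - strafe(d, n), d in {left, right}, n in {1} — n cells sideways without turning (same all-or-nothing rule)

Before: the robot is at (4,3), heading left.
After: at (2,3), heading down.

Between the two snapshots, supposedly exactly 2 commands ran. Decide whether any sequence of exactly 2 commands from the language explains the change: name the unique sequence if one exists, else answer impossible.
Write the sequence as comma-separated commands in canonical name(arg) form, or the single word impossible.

key: order matters: swapping move(2) and turn(left) lands elsewhere
start: at (4,3), heading left
1. move(2) → at (2,3), heading left
2. turn(left) → at (2,3), heading down
no other 2-command option fits: unique.

move(2), turn(left)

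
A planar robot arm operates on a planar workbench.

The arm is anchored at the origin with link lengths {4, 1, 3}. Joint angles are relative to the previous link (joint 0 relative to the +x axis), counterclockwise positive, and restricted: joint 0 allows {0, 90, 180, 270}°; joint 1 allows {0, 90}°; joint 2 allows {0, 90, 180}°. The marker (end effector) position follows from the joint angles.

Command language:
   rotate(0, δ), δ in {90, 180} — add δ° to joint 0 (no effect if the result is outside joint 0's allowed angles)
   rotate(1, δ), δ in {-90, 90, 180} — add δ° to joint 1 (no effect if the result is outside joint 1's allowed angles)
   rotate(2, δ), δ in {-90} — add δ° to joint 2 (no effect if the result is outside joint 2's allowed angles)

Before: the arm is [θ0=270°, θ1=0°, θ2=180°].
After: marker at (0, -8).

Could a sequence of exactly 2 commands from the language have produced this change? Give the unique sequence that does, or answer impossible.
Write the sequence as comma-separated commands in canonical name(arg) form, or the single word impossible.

rotate(2, -90), rotate(2, -90)

initial: [θ0=270°, θ1=0°, θ2=180°]
step 1 (rotate(2, -90)): [θ0=270°, θ1=0°, θ2=90°]
step 2 (rotate(2, -90)): [θ0=270°, θ1=0°, θ2=0°]
all 36 alternatives checked — unique.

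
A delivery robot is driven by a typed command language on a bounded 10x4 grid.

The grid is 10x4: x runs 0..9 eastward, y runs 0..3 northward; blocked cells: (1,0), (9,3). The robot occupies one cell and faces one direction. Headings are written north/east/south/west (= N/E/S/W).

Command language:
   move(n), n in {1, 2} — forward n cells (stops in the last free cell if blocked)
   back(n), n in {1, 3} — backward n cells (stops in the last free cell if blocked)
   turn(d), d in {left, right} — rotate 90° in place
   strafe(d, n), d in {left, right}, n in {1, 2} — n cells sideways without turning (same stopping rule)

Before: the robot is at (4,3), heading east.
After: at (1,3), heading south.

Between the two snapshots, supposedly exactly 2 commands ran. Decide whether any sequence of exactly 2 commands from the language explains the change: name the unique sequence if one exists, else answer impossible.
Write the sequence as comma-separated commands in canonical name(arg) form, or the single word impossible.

key: order matters: swapping back(3) and turn(right) lands elsewhere
initial: at (4,3), heading east
step 1 (back(3)): at (1,3), heading east
step 2 (turn(right)): at (1,3), heading south
no rival 2-sequence matches.

back(3), turn(right)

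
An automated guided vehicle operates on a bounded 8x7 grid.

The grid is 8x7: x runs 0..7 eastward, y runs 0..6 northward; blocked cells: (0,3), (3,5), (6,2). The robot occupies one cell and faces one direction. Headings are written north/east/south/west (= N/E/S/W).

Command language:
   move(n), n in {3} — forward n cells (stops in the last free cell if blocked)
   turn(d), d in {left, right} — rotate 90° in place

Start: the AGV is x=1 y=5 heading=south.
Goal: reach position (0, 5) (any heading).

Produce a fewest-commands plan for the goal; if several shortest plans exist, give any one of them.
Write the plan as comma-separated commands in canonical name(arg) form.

turn(right), move(3)

initial: x=1 y=5 heading=south
t=1 turn(right) ⇒ x=1 y=5 heading=west
t=2 move(3) ⇒ x=0 y=5 heading=west
nothing shorter than 2 reaches the goal.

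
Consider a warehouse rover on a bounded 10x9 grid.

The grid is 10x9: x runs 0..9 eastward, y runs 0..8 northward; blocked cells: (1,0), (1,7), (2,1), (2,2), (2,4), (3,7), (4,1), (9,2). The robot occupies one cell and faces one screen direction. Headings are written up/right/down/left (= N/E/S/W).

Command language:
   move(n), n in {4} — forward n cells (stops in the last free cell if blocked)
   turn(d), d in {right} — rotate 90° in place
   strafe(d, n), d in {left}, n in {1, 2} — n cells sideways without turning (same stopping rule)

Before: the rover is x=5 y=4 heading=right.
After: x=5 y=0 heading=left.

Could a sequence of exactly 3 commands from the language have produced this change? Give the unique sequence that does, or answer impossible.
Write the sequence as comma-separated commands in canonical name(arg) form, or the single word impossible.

turn(right), move(4), turn(right)

key: position moved to (5,0) AND the heading swung to W — translation plus rotation needed
start: x=5 y=4 heading=right
step 1 (turn(right)): x=5 y=4 heading=down
step 2 (move(4)): x=5 y=0 heading=down
step 3 (turn(right)): x=5 y=0 heading=left
no other 3-command option fits: unique.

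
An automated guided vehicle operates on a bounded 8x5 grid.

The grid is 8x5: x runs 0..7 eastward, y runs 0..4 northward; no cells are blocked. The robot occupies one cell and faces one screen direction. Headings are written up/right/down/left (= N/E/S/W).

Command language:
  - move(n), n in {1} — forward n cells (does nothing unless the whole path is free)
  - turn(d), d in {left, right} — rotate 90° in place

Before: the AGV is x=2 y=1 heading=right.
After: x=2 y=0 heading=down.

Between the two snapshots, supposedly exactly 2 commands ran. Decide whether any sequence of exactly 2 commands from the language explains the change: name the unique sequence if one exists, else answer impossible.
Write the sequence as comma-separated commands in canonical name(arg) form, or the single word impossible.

turn(right), move(1)

key: cell and facing (now S) both changed — the 2 commands mix motion and turning
start: x=2 y=1 heading=right
t=1 turn(right) ⇒ x=2 y=1 heading=down
t=2 move(1) ⇒ x=2 y=0 heading=down
no rival 2-sequence matches.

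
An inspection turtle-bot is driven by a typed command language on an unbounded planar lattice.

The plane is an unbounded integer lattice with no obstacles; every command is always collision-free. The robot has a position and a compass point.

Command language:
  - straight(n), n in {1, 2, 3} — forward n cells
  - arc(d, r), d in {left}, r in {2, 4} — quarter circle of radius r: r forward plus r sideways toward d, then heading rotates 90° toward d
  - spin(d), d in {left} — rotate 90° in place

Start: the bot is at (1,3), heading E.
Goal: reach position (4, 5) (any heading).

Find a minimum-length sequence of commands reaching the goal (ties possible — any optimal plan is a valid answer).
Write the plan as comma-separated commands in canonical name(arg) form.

initial: at (1,3), heading E
step 1 (straight(1)): at (2,3), heading E
step 2 (arc(left, 2)): at (4,5), heading N
no 1-step plan works, so 2 is optimal.

straight(1), arc(left, 2)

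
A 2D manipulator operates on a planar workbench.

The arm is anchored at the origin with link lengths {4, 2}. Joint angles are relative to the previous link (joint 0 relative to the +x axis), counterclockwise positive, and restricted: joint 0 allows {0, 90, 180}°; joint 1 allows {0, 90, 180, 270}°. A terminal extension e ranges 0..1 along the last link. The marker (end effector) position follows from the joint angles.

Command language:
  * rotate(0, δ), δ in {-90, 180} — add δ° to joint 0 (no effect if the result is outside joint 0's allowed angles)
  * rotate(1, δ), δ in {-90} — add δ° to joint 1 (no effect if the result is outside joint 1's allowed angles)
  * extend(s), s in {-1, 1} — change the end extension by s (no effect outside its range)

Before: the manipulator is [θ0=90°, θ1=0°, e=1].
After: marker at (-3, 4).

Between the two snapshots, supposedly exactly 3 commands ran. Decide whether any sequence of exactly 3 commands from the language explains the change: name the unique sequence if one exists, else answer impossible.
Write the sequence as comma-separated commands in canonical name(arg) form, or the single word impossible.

rotate(1, -90), rotate(1, -90), rotate(1, -90)

t0: [θ0=90°, θ1=0°, e=1]
step 1 (rotate(1, -90)): [θ0=90°, θ1=270°, e=1]
step 2 (rotate(1, -90)): [θ0=90°, θ1=180°, e=1]
step 3 (rotate(1, -90)): [θ0=90°, θ1=90°, e=1]
all 125 alternatives checked — unique.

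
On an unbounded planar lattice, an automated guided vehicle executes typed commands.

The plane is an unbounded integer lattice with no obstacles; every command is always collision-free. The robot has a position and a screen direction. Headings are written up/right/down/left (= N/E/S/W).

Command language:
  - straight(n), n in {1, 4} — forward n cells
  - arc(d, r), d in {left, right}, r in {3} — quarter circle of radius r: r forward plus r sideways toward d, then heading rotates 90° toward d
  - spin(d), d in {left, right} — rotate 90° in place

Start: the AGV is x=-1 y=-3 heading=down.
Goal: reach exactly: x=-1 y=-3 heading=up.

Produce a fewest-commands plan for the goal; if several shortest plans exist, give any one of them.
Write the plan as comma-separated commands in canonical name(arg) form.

spin(right), spin(right)

from: x=-1 y=-3 heading=down
[1] after spin(right): x=-1 y=-3 heading=left
[2] after spin(right): x=-1 y=-3 heading=up
no 1-step plan works, so 2 is optimal.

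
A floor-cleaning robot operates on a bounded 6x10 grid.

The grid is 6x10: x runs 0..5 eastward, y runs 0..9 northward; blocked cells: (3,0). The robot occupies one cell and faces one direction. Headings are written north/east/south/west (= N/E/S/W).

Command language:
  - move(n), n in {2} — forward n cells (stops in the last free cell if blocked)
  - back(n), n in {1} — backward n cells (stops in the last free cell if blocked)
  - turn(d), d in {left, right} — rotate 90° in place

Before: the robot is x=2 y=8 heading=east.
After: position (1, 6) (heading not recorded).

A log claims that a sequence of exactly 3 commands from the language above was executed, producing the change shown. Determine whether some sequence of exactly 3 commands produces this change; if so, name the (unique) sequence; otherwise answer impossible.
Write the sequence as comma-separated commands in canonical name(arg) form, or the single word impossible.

back(1), turn(right), move(2)

key: running move(2) before back(1) would end elsewhere — order is forced
t0: x=2 y=8 heading=east
t=1 back(1) ⇒ x=1 y=8 heading=east
t=2 turn(right) ⇒ x=1 y=8 heading=south
t=3 move(2) ⇒ x=1 y=6 heading=south
no rival 3-sequence matches.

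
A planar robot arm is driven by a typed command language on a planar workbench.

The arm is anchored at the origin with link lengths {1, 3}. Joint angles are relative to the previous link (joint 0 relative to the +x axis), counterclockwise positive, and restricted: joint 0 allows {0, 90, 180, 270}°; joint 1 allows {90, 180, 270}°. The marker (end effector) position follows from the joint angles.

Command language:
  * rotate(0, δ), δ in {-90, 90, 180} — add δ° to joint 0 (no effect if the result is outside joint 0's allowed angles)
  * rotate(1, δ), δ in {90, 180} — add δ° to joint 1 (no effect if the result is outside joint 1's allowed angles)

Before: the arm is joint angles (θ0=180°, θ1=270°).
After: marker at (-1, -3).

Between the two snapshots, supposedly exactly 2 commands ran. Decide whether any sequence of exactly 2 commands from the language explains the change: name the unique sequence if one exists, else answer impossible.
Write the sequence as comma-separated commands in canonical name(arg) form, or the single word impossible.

rotate(1, 90), rotate(1, 180)

key: order matters: swapping rotate(1, 90) and rotate(1, 180) lands elsewhere
begin: joint angles (θ0=180°, θ1=270°)
t=1 rotate(1, 90) ⇒ joint angles (θ0=180°, θ1=270°)
t=2 rotate(1, 180) ⇒ joint angles (θ0=180°, θ1=90°)
uniquely the one of 25 2-step routes that fits.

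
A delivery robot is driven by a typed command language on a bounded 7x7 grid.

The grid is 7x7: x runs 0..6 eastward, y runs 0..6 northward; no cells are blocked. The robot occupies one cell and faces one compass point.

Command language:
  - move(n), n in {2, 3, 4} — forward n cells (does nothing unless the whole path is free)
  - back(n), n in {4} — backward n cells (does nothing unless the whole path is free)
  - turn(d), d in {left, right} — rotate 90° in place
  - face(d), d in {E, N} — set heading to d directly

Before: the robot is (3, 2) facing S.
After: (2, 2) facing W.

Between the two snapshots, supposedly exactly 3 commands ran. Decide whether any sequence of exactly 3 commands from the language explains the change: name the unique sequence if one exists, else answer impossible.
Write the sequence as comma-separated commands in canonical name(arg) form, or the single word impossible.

every 3-command combo misses the target.

impossible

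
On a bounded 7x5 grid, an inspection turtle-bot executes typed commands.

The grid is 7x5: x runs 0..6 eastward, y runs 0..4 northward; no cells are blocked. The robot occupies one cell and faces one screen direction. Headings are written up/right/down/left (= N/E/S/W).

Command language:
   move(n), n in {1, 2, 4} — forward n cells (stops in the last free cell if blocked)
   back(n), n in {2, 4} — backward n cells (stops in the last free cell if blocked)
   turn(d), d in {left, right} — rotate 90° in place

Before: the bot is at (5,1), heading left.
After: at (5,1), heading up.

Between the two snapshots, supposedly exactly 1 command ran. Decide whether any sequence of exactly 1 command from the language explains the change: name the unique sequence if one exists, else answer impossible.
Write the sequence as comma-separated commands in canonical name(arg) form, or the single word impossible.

key: parked at (5,1) the whole time — nothing moves the robot
t0: at (5,1), heading left
step 1 (turn(right)): at (5,1), heading up
no other 1-command option fits: unique.

turn(right)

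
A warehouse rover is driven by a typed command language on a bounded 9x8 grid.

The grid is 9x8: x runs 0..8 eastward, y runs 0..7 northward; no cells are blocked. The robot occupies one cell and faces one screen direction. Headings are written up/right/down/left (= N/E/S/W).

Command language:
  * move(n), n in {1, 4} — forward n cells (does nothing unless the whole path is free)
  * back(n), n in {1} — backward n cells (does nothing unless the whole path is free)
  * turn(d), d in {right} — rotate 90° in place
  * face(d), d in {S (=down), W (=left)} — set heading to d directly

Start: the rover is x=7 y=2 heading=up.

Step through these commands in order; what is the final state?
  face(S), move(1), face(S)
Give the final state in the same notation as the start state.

x=7 y=1 heading=down

begin: x=7 y=2 heading=up
step 1 (face(S)): x=7 y=2 heading=down
step 2 (move(1)): x=7 y=1 heading=down
step 3 (face(S)): x=7 y=1 heading=down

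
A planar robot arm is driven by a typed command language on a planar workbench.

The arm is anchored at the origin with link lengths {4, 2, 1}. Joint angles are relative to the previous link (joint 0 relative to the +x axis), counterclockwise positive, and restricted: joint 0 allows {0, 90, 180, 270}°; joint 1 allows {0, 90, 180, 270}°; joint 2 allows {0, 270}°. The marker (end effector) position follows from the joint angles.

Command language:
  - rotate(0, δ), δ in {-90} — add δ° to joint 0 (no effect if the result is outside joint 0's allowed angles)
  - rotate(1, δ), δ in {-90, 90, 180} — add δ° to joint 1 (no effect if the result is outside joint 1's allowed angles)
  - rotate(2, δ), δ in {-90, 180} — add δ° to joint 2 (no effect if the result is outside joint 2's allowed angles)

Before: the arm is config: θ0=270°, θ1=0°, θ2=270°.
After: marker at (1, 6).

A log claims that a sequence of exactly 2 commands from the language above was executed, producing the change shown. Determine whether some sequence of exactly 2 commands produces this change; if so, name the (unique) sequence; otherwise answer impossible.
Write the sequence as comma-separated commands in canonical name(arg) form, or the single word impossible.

rotate(0, -90), rotate(0, -90)

from: config: θ0=270°, θ1=0°, θ2=270°
[1] after rotate(0, -90): config: θ0=180°, θ1=0°, θ2=270°
[2] after rotate(0, -90): config: θ0=90°, θ1=0°, θ2=270°
no other 2-command option fits: unique.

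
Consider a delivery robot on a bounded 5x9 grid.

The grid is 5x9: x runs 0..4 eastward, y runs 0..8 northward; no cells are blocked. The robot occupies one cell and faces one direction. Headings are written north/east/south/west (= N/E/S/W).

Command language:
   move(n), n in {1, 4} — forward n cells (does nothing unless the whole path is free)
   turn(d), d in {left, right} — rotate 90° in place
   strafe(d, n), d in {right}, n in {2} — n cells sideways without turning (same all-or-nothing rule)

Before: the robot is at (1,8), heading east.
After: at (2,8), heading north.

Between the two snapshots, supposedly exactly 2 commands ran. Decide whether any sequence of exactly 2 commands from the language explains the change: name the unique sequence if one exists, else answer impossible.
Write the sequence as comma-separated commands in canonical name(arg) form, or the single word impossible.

key: running turn(left) before move(1) would end elsewhere — order is forced
initial: at (1,8), heading east
t=1 move(1) ⇒ at (2,8), heading east
t=2 turn(left) ⇒ at (2,8), heading north
all 25 alternatives checked — unique.

move(1), turn(left)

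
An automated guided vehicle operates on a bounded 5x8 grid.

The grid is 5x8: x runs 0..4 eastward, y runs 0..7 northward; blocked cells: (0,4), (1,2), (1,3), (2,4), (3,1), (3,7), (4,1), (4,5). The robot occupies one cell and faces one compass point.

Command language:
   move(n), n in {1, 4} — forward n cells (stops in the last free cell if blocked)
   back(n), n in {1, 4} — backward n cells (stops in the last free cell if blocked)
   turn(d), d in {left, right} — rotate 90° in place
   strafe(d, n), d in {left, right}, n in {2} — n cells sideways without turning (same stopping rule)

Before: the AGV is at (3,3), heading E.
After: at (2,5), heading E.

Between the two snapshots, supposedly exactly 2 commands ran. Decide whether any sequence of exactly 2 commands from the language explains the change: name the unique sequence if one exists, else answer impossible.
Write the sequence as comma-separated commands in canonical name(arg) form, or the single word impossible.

key: order matters: swapping strafe(left, 2) and back(1) lands elsewhere
initial: at (3,3), heading E
t=1 strafe(left, 2) ⇒ at (3,5), heading E
t=2 back(1) ⇒ at (2,5), heading E
all 64 alternatives checked — unique.

strafe(left, 2), back(1)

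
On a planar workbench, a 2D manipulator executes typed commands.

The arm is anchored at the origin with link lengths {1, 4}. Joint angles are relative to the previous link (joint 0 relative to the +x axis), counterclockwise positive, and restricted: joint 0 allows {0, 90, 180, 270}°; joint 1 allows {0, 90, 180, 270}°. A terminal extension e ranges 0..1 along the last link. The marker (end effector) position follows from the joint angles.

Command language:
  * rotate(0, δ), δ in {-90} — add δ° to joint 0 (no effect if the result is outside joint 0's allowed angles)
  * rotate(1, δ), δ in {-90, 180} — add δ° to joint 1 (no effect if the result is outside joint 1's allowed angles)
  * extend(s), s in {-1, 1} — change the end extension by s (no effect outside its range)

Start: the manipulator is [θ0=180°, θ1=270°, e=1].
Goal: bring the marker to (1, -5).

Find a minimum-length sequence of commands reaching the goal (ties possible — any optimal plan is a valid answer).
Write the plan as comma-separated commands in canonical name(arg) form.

begin: [θ0=180°, θ1=270°, e=1]
1. rotate(0, -90) → [θ0=90°, θ1=270°, e=1]
2. rotate(0, -90) → [θ0=0°, θ1=270°, e=1]
no 1-step plan works, so 2 is optimal.

rotate(0, -90), rotate(0, -90)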